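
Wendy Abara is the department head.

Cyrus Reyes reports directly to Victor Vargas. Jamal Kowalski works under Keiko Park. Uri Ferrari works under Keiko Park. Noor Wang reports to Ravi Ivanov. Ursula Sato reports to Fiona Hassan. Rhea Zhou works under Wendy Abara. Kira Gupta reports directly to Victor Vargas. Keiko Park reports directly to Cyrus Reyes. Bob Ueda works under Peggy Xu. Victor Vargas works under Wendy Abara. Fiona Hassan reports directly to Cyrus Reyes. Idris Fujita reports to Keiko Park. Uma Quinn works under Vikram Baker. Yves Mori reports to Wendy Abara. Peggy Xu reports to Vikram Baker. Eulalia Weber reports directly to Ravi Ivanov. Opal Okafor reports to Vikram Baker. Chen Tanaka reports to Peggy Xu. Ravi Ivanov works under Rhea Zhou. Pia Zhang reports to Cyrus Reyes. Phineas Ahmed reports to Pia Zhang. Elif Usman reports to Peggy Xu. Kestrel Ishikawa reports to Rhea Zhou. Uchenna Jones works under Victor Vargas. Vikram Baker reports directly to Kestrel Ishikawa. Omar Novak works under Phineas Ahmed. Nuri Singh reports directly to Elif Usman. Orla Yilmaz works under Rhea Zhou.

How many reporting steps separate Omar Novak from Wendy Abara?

5

Chain from Omar Novak up to Wendy Abara: Omar Novak → Phineas Ahmed → Pia Zhang → Cyrus Reyes → Victor Vargas → Wendy Abara. That is 5 steps up, so Omar Novak is 5 levels below Wendy Abara.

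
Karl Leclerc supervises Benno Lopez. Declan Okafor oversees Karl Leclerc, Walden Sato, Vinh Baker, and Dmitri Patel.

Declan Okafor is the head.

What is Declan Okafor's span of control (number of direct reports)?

4

Declan Okafor directly manages Karl Leclerc, Walden Sato, Vinh Baker, Dmitri Patel. That is 4 direct reports.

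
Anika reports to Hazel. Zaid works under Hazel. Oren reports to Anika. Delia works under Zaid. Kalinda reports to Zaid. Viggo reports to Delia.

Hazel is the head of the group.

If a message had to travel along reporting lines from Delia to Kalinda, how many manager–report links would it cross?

2

Delia is 1 level below Zaid, and Kalinda is 1 level below Zaid (their lowest common manager). The shortest path runs up from Delia to Zaid and back down to Kalinda: 1 + 1 = 2 links.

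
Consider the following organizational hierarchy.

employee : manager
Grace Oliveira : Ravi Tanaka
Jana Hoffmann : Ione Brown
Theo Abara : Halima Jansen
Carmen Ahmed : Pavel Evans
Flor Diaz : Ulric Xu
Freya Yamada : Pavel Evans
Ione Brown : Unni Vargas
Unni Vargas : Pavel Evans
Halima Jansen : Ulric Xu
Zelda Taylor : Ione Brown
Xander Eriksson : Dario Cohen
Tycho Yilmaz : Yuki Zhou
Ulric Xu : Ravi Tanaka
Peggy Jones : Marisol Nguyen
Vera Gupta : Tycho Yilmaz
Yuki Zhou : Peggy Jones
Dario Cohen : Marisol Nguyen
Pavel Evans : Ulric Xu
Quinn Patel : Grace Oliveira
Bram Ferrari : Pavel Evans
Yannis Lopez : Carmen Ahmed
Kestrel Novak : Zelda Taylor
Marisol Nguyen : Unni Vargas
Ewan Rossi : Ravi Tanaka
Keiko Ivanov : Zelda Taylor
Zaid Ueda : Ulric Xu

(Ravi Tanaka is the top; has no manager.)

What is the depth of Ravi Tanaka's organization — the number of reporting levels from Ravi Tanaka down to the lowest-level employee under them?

8

The longest chain under Ravi Tanaka runs Ravi Tanaka → Ulric Xu → Pavel Evans → Unni Vargas → Marisol Nguyen → Peggy Jones → Yuki Zhou → Tycho Yilmaz → Vera Gupta, which is 8 levels below Ravi Tanaka.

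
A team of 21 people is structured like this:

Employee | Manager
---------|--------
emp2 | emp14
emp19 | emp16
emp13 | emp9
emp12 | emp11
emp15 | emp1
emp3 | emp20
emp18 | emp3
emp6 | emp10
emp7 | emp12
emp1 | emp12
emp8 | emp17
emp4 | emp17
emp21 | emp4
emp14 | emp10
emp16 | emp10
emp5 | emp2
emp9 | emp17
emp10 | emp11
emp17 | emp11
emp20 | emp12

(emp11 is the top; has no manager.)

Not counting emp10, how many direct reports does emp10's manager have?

emp10 reports to emp11. emp11's other direct reports are emp17, emp12 — 2 peers.

2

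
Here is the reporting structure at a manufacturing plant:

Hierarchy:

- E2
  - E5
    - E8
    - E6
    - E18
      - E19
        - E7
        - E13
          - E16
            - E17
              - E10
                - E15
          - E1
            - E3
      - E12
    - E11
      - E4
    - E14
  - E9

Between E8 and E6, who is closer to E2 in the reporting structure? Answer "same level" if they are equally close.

same level

Both E8 and E6 are 2 levels below E2.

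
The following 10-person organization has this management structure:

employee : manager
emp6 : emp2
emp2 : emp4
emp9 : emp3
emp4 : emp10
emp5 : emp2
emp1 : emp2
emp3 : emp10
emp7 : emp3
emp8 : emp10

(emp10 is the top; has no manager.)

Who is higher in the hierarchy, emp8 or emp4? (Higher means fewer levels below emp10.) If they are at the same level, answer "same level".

Both emp8 and emp4 are 1 level below emp10.

same level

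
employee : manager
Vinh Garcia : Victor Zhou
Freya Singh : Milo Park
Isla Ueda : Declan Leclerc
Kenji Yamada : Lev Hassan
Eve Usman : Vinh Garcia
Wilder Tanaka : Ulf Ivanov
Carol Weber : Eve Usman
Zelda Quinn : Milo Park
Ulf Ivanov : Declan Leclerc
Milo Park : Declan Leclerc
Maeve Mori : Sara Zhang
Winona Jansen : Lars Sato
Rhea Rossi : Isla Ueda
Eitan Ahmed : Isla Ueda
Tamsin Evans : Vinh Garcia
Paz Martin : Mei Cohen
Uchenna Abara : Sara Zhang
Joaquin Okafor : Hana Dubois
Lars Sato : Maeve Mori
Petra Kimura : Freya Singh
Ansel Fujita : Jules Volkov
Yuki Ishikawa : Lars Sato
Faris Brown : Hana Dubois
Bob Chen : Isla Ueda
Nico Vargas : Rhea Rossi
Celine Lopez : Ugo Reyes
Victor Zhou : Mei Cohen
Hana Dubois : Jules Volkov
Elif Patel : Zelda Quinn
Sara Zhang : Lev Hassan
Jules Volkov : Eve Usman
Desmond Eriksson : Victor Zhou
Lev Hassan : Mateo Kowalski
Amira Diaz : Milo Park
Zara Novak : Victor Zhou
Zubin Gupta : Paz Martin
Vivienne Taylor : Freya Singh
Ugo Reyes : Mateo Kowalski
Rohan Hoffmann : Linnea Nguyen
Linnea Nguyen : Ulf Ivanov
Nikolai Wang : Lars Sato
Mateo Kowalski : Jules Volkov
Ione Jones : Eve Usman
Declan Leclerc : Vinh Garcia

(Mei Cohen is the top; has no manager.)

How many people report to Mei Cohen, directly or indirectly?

Mei Cohen directly manages Victor Zhou, Paz Martin. Under Victor Zhou: Desmond Eriksson, Zara Novak, Vinh Garcia, Tamsin Evans, Eve Usman, Carol Weber, Ione Jones, Jules Volkov, Hana Dubois, Faris Brown, Joaquin Okafor, Mateo Kowalski, Ugo Reyes, Celine Lopez, Lev Hassan, Kenji Yamada, Sara Zhang, Uchenna Abara, Maeve Mori, Lars Sato, Nikolai Wang, Yuki Ishikawa, Winona Jansen, Ansel Fujita, Declan Leclerc, Isla Ueda, Bob Chen, Rhea Rossi, Nico Vargas, Eitan Ahmed, Ulf Ivanov, Wilder Tanaka, Linnea Nguyen, Rohan Hoffmann, Milo Park, Amira Diaz, Zelda Quinn, Elif Patel, Freya Singh, Vivienne Taylor, Petra Kimura (41). Under Paz Martin: Zubin Gupta (1). So Mei Cohen's organization is 2 direct reports plus everyone under them: 42 + 2 = 44.

44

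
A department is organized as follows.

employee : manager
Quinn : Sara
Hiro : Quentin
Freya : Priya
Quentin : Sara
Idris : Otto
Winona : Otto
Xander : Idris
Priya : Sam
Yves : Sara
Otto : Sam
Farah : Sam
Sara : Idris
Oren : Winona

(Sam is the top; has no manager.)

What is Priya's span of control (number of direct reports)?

1

Priya directly manages Freya. That is 1 direct report.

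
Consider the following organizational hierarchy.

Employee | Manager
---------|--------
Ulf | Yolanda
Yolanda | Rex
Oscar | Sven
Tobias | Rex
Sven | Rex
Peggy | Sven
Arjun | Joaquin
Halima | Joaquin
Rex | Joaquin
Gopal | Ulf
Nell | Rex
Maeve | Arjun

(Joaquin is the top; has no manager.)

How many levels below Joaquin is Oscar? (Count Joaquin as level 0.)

Chain from Oscar up to Joaquin: Oscar → Sven → Rex → Joaquin. That is 3 steps up, so Oscar is 3 levels below Joaquin.

3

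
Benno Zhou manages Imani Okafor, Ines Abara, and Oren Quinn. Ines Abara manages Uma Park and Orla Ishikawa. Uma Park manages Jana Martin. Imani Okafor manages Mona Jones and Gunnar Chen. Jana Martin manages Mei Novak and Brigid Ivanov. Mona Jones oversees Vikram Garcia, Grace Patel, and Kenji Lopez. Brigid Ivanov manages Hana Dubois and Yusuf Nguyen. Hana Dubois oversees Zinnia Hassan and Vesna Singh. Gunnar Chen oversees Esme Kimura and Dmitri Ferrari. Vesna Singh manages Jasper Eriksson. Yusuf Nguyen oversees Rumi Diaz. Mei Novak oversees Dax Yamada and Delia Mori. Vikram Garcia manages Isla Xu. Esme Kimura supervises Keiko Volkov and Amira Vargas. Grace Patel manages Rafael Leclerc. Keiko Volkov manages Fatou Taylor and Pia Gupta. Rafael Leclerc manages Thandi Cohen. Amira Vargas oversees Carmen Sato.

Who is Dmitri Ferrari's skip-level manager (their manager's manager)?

Imani Okafor

Dmitri Ferrari reports to Gunnar Chen, and Gunnar Chen reports to Imani Okafor. So Dmitri Ferrari's skip-level manager is Imani Okafor.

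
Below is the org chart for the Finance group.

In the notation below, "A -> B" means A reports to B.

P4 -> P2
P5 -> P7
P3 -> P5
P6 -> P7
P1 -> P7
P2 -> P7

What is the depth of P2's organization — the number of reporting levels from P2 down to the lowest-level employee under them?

The longest chain under P2 runs P2 → P4, which is 1 level below P2.

1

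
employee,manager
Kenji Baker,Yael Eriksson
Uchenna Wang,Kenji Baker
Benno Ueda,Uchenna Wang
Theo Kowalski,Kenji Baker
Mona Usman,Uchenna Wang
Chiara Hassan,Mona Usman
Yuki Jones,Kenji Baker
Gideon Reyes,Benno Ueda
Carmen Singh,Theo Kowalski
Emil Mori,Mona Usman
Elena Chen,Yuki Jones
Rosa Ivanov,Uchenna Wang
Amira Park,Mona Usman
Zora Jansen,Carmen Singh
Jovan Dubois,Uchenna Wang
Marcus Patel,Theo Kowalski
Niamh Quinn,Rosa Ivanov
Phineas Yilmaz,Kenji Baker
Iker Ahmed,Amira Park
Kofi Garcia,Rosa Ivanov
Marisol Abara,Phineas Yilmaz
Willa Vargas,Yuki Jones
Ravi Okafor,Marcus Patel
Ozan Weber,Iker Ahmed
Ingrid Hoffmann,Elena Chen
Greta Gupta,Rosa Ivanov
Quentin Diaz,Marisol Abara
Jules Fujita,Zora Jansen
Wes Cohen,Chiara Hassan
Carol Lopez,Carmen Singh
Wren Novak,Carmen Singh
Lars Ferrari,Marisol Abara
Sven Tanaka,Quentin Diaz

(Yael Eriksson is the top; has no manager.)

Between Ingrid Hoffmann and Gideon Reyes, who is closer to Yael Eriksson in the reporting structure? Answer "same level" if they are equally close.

Both Ingrid Hoffmann and Gideon Reyes are 4 levels below Yael Eriksson.

same level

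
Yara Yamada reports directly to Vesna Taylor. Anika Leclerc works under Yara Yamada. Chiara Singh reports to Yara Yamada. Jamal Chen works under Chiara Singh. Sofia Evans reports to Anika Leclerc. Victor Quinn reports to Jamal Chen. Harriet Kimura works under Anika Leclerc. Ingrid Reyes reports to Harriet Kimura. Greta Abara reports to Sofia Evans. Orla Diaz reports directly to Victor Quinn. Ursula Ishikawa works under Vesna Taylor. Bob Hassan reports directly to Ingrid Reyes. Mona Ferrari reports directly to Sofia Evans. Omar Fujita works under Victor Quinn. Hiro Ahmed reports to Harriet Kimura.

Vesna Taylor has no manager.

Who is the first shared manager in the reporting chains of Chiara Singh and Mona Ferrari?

Yara Yamada

Chiara Singh's chain of managers is Yara Yamada, Vesna Taylor. Mona Ferrari's chain of managers is Sofia Evans, Anika Leclerc, Yara Yamada, Vesna Taylor. The first manager that appears in both chains is Yara Yamada.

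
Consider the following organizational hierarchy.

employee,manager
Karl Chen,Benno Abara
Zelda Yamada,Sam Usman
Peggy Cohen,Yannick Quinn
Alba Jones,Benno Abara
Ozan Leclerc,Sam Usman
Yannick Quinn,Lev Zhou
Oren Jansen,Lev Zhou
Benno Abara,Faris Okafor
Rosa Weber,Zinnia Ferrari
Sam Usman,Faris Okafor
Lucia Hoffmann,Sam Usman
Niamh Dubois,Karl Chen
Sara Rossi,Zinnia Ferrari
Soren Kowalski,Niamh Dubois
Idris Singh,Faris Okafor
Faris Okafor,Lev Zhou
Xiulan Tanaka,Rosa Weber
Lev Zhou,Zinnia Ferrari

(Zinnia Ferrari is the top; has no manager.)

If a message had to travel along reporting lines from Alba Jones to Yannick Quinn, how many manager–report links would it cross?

Alba Jones is 3 levels below Lev Zhou, and Yannick Quinn is 1 level below Lev Zhou (their lowest common manager). The shortest path runs up from Alba Jones to Lev Zhou and back down to Yannick Quinn: 3 + 1 = 4 links.

4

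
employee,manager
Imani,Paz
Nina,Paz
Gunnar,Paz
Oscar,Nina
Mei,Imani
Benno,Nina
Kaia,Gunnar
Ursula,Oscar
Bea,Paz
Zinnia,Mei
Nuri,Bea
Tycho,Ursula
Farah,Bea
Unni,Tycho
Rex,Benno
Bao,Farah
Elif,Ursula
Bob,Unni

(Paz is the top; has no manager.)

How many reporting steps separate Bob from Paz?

6

Chain from Bob up to Paz: Bob → Unni → Tycho → Ursula → Oscar → Nina → Paz. That is 6 steps up, so Bob is 6 levels below Paz.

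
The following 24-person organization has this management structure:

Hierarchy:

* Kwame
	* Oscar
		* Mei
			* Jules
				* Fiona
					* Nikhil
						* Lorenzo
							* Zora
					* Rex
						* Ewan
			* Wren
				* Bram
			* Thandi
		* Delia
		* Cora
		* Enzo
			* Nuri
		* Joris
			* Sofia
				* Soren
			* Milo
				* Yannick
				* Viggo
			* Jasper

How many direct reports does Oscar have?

Oscar directly manages Mei, Delia, Cora, Enzo, Joris. That is 5 direct reports.

5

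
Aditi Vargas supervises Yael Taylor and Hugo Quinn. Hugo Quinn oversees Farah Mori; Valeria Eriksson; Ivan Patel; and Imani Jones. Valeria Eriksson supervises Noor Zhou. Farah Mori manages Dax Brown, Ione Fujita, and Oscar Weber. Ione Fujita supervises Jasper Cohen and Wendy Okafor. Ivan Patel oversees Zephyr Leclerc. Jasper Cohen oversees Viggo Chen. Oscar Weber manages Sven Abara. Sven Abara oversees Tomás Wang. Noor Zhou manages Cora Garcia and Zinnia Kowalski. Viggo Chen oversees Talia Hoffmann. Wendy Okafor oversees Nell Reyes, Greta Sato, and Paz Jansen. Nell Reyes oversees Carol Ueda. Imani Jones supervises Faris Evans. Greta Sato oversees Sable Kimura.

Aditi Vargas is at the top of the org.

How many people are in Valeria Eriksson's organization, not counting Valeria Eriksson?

3

Valeria Eriksson directly manages Noor Zhou. Under Noor Zhou: Zinnia Kowalski, Cora Garcia (2). That's 3 in total.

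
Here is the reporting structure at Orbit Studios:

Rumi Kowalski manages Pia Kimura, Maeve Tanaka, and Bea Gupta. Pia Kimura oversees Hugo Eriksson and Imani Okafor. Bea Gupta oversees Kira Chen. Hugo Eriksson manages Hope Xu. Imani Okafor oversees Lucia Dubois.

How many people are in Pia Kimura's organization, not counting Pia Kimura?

4

Pia Kimura directly manages Hugo Eriksson, Imani Okafor. Under Hugo Eriksson: Hope Xu (1). Under Imani Okafor: Lucia Dubois (1). So Pia Kimura's organization is 2 direct reports plus everyone under them: 2 + 2 = 4.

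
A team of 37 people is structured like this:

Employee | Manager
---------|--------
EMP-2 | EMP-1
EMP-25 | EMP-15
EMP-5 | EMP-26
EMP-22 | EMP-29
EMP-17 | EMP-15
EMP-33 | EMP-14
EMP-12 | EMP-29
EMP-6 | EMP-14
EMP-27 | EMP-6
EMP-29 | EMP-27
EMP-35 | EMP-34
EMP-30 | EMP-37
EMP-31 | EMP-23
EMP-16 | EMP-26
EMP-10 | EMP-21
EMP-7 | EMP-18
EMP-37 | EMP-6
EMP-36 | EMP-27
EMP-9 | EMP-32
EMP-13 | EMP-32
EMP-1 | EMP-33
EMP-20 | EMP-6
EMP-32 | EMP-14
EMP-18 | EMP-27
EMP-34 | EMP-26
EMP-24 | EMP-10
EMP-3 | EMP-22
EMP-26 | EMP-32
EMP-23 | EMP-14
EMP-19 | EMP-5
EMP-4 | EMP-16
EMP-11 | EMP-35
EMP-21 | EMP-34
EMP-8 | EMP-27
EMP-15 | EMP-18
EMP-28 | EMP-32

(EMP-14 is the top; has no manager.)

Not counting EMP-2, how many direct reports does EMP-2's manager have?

0

EMP-2 reports to EMP-1, and EMP-1 has no other direct reports. EMP-2 has 0 peers.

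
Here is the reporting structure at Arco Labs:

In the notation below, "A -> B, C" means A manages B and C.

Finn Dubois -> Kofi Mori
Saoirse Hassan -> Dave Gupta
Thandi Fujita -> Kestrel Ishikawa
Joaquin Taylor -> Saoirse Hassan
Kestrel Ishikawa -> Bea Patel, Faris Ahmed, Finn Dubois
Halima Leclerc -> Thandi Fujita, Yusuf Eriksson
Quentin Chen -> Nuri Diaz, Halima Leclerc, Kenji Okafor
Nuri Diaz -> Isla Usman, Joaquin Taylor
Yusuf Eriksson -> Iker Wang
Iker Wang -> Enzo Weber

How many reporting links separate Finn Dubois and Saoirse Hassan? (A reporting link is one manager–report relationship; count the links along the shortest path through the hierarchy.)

Finn Dubois is 4 levels below Quentin Chen, and Saoirse Hassan is 3 levels below Quentin Chen (their lowest common manager). The shortest path runs up from Finn Dubois to Quentin Chen and back down to Saoirse Hassan: 4 + 3 = 7 links.

7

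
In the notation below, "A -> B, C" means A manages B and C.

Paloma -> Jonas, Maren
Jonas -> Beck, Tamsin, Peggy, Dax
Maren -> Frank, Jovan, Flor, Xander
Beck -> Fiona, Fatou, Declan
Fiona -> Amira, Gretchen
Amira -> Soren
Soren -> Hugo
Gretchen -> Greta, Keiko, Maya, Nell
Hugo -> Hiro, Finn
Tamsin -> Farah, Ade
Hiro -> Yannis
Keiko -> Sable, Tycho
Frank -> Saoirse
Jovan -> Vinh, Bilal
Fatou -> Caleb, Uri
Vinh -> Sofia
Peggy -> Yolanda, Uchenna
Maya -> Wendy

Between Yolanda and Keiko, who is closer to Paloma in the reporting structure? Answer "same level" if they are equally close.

Yolanda

Yolanda is 3 levels below Paloma; Keiko is 5. Yolanda is higher.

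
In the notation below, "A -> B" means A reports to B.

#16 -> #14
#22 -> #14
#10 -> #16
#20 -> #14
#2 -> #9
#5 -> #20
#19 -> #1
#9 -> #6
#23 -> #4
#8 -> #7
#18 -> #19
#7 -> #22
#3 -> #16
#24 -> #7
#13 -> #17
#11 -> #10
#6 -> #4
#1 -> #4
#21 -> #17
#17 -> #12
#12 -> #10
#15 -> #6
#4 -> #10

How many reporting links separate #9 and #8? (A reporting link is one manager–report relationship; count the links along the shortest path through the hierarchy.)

#9 is 5 levels below #14, and #8 is 3 levels below #14 (their lowest common manager). The shortest path runs up from #9 to #14 and back down to #8: 5 + 3 = 8 links.

8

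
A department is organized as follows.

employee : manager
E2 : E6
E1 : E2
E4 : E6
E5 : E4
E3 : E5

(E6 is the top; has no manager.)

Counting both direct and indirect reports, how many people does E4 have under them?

E4 directly manages E5. Under E5: E3 (1). That's 2 in total.

2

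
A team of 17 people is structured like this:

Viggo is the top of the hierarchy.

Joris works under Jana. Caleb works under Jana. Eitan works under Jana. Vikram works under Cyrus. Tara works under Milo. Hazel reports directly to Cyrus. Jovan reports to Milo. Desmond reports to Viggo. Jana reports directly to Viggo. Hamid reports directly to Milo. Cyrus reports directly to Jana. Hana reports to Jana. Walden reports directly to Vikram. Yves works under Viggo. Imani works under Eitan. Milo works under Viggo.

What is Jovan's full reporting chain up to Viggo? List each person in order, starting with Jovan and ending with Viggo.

Jovan -> Milo -> Viggo

Jovan reports to Milo. Milo reports to Viggo. Viggo is at the top.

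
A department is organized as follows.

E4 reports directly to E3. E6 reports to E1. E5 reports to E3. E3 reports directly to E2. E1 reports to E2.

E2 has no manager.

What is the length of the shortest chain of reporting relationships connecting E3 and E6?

3

E3 is 1 level below E2, and E6 is 2 levels below E2 (their lowest common manager). The shortest path runs up from E3 to E2 and back down to E6: 1 + 2 = 3 links.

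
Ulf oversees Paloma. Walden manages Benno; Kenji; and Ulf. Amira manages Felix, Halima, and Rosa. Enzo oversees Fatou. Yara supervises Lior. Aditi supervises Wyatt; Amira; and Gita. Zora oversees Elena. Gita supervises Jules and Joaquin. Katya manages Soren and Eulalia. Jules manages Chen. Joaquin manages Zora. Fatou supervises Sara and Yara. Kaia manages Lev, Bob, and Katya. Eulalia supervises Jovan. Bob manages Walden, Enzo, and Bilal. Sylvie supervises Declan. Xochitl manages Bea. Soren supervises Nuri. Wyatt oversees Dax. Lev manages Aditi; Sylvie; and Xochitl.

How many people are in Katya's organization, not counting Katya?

4

Katya directly manages Eulalia, Soren. Under Eulalia: Jovan (1). Under Soren: Nuri (1). So Katya's organization is 2 direct reports plus everyone under them: 2 + 2 = 4.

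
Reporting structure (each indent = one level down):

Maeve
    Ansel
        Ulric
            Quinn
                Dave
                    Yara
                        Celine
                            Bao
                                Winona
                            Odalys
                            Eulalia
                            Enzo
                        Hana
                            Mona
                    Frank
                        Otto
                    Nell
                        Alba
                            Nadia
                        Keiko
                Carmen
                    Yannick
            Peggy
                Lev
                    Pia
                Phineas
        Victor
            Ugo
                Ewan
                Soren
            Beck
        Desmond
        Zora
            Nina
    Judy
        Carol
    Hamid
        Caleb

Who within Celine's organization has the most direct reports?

Direct-report counts within Celine's organization: Celine has 4; Bao has 1. The largest is 4, held by Celine.

Celine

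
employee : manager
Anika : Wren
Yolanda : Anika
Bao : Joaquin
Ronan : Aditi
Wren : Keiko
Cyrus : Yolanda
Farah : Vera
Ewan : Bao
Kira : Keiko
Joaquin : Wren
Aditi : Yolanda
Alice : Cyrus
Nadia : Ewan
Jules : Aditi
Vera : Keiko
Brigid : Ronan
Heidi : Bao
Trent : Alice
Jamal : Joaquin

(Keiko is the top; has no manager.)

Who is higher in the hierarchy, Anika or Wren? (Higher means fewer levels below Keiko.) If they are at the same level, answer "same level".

Wren

Anika is 2 levels below Keiko; Wren is 1. Wren is higher.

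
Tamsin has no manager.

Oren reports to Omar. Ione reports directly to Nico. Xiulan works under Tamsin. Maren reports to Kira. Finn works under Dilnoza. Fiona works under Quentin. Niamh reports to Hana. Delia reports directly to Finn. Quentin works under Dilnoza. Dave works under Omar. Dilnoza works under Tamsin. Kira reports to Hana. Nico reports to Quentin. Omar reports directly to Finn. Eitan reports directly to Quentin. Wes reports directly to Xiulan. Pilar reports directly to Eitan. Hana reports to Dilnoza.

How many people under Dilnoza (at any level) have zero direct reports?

8

The people in Dilnoza's organization with no one reporting to them are Niamh, Maren, Fiona, Pilar, Ione, Dave, Oren, Delia. That is 8.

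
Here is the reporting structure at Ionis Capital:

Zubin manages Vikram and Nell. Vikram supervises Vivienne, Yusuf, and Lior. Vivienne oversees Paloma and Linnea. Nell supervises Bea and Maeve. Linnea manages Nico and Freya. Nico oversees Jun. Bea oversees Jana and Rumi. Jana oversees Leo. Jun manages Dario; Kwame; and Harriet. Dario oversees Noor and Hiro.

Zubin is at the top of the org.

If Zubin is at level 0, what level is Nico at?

4

Chain from Nico up to Zubin: Nico → Linnea → Vivienne → Vikram → Zubin. That is 4 steps up, so Nico is 4 levels below Zubin.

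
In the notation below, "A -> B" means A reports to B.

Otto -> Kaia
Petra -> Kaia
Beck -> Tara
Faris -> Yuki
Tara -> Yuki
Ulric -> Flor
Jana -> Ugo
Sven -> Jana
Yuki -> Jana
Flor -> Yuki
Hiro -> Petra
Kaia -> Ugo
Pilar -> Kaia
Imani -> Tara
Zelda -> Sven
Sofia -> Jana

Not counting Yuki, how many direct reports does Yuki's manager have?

2

Yuki reports to Jana. Jana's other direct reports are Sven, Sofia — 2 peers.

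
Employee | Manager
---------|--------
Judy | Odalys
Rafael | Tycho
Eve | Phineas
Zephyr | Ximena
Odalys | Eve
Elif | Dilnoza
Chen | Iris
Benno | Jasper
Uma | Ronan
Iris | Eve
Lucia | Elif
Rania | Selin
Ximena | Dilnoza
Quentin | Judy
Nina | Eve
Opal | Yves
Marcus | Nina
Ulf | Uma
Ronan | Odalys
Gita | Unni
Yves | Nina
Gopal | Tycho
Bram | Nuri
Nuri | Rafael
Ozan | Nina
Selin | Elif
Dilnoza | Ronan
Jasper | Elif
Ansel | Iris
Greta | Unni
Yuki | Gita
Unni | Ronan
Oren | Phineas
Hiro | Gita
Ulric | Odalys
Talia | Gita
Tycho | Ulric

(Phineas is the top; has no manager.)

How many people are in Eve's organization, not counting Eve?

35

Eve directly manages Odalys, Iris, Nina. Under Odalys: Judy, Quentin, Ulric, Tycho, Gopal, Rafael, Nuri, Bram, Ronan, Unni, Greta, Gita, Talia, Yuki, Hiro, Uma, Ulf, Dilnoza, Ximena, Zephyr, Elif, Lucia, Selin, Rania, Jasper, Benno (26). Under Iris: Chen, Ansel (2). Under Nina: Ozan, Yves, Opal, Marcus (4). So Eve's organization is 3 direct reports plus everyone under them: 27 + 3 + 5 = 35.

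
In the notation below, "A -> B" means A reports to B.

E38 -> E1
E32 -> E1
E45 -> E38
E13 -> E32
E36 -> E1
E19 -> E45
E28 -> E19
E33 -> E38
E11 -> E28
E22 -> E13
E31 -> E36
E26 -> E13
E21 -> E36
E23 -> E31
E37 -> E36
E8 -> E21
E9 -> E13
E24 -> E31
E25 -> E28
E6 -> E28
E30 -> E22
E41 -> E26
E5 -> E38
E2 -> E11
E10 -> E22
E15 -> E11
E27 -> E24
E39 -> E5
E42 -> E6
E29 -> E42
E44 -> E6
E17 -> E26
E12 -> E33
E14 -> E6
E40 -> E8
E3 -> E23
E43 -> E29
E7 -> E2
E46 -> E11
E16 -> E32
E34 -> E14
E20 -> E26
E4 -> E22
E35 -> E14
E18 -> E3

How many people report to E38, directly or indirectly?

E38 directly manages E45, E33, E5. Under E45: E19, E28, E6, E14, E35, E34, E44, E42, E29, E43, E25, E11, E46, E15, E2, E7 (16). Under E33: E12 (1). Under E5: E39 (1). So E38's organization is 3 direct reports plus everyone under them: 17 + 2 + 2 = 21.

21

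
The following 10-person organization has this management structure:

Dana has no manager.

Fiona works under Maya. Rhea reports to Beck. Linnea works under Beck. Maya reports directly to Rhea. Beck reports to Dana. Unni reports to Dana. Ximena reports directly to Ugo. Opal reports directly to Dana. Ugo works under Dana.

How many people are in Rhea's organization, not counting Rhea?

2

Rhea directly manages Maya. Under Maya: Fiona (1). That's 2 in total.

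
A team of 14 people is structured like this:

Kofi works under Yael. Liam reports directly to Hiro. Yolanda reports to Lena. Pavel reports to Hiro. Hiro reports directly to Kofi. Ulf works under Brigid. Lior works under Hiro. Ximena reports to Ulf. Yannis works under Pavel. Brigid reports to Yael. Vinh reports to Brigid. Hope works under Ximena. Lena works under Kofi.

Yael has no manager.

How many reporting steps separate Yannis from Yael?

Chain from Yannis up to Yael: Yannis → Pavel → Hiro → Kofi → Yael. That is 4 steps up, so Yannis is 4 levels below Yael.

4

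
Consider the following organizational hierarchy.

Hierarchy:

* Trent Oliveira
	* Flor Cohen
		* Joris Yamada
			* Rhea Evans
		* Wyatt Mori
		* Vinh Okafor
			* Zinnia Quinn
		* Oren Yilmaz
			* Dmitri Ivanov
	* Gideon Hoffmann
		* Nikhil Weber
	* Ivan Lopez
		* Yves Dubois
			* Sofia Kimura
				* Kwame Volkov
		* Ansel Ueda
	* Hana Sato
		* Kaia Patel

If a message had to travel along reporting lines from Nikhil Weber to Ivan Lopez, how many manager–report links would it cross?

Nikhil Weber is 2 levels below Trent Oliveira, and Ivan Lopez is 1 level below Trent Oliveira (their lowest common manager). The shortest path runs up from Nikhil Weber to Trent Oliveira and back down to Ivan Lopez: 2 + 1 = 3 links.

3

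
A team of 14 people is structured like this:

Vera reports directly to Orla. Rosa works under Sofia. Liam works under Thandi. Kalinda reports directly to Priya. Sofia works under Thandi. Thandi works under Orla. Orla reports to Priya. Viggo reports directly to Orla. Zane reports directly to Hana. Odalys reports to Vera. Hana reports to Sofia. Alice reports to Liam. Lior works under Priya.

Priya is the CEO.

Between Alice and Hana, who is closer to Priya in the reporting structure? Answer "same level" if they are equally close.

same level

Both Alice and Hana are 4 levels below Priya.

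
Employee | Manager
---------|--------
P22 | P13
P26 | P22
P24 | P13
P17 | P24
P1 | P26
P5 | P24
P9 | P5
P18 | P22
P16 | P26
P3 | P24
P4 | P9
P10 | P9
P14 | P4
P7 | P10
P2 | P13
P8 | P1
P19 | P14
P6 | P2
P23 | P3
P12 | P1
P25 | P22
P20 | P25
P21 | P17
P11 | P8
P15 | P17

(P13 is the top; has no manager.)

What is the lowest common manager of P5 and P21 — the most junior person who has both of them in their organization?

P24

P5's chain of managers is P24, P13. P21's chain of managers is P17, P24, P13. The first manager that appears in both chains is P24.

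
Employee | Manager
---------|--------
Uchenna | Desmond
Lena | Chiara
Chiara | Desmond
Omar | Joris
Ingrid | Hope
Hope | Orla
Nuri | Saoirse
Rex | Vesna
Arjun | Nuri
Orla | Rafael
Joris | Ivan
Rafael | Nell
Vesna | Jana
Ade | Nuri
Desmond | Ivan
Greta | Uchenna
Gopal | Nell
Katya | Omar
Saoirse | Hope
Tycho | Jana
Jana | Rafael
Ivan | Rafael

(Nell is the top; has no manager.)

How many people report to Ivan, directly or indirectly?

8

Ivan directly manages Desmond, Joris. Under Desmond: Uchenna, Greta, Chiara, Lena (4). Under Joris: Omar, Katya (2). So Ivan's organization is 2 direct reports plus everyone under them: 5 + 3 = 8.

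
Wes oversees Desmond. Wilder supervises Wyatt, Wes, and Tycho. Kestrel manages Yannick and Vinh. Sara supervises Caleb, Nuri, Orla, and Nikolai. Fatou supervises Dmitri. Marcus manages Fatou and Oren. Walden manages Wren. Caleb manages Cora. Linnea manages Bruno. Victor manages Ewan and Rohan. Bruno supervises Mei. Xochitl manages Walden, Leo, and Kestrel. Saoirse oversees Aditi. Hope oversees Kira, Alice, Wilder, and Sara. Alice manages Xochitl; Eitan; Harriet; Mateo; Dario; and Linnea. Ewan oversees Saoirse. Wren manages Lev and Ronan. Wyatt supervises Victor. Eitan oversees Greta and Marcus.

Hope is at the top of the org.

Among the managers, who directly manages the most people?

Alice

Direct-report counts: Hope has 4; Sara has 4; Caleb has 1; Wilder has 3; Wes has 1; Wyatt has 1; Victor has 2; Ewan has 1; Saoirse has 1; Alice has 6; Linnea has 1; Bruno has 1; Eitan has 2; Marcus has 2; Fatou has 1; Xochitl has 3; Kestrel has 2; Walden has 1; Wren has 2. The largest is 6, held by Alice.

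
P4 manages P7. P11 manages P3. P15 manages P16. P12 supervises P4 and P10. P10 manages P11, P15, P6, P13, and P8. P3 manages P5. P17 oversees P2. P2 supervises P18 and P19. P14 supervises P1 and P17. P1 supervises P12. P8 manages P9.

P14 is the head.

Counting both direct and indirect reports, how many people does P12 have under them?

P12 directly manages P10, P4. Under P10: P8, P9, P13, P6, P15, P16, P11, P3, P5 (9). Under P4: P7 (1). So P12's organization is 2 direct reports plus everyone under them: 10 + 2 = 12.

12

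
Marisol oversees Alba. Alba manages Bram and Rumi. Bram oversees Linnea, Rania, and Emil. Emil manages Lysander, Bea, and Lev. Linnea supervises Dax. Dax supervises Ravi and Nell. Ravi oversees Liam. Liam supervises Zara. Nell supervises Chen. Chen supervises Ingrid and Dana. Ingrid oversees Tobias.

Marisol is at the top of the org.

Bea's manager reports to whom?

Bea reports to Emil, and Emil reports to Bram. So Bea's skip-level manager is Bram.

Bram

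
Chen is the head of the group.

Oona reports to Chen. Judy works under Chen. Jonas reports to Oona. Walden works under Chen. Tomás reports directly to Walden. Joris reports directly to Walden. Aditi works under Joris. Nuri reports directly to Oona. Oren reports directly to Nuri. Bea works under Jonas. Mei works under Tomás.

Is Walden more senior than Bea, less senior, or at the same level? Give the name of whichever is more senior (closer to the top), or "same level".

Walden

Walden is 1 level below Chen; Bea is 3. Walden is higher.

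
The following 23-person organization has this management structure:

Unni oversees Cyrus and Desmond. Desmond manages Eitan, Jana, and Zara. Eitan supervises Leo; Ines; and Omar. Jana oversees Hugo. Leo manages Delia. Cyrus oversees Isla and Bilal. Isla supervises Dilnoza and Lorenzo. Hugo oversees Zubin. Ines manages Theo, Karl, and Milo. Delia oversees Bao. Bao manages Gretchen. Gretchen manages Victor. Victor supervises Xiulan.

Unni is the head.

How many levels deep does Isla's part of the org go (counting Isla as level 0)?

1

The longest chain under Isla runs Isla → Lorenzo, which is 1 level below Isla.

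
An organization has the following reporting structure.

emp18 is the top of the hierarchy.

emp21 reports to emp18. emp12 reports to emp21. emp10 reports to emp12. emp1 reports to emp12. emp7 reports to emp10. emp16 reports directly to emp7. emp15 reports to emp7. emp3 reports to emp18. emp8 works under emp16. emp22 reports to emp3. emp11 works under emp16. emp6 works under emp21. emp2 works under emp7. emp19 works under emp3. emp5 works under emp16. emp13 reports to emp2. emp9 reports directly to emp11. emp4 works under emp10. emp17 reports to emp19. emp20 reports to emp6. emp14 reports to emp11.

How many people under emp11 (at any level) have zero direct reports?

The people in emp11's organization with no one reporting to them are emp14, emp9. That is 2.

2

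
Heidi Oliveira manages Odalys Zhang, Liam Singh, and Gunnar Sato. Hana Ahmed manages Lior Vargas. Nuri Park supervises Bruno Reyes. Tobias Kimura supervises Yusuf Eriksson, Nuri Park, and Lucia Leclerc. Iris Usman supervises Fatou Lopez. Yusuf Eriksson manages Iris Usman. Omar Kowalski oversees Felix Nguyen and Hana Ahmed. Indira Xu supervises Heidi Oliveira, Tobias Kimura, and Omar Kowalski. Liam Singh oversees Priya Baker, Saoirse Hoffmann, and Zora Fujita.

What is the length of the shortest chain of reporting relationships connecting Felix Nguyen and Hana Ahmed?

Felix Nguyen is 1 level below Omar Kowalski, and Hana Ahmed is 1 level below Omar Kowalski (their lowest common manager). The shortest path runs up from Felix Nguyen to Omar Kowalski and back down to Hana Ahmed: 1 + 1 = 2 links.

2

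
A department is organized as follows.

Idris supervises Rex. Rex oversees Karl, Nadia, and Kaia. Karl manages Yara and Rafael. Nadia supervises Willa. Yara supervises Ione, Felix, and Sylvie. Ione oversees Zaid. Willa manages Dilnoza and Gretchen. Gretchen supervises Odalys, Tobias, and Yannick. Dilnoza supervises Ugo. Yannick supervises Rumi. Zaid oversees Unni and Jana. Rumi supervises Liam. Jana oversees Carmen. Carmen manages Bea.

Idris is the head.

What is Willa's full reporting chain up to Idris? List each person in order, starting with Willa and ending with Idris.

Willa reports to Nadia. Nadia reports to Rex. Rex reports to Idris. Idris is at the top.

Willa -> Nadia -> Rex -> Idris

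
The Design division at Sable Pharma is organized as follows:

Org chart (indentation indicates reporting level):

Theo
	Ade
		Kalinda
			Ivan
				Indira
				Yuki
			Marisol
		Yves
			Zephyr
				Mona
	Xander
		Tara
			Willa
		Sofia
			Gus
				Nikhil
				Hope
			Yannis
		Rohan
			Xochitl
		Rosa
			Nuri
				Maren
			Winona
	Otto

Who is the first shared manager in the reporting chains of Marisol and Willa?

Marisol's chain of managers is Kalinda, Ade, Theo. Willa's chain of managers is Tara, Xander, Theo. The first manager that appears in both chains is Theo.

Theo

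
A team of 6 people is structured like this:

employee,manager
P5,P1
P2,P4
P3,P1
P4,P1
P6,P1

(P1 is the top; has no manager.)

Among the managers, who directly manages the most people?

Direct-report counts: P1 has 4; P4 has 1. The largest is 4, held by P1.

P1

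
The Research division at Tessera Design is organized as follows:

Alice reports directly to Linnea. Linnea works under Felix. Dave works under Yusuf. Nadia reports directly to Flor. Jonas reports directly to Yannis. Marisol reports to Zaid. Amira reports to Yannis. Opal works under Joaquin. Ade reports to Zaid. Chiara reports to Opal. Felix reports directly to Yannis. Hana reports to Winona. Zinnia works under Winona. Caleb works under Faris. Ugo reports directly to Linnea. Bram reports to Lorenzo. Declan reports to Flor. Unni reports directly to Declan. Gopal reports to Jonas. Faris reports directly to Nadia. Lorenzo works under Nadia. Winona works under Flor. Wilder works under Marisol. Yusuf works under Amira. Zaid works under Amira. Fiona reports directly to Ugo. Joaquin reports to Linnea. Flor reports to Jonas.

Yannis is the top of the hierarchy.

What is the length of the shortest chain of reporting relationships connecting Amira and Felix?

2

Amira is 1 level below Yannis, and Felix is 1 level below Yannis (their lowest common manager). The shortest path runs up from Amira to Yannis and back down to Felix: 1 + 1 = 2 links.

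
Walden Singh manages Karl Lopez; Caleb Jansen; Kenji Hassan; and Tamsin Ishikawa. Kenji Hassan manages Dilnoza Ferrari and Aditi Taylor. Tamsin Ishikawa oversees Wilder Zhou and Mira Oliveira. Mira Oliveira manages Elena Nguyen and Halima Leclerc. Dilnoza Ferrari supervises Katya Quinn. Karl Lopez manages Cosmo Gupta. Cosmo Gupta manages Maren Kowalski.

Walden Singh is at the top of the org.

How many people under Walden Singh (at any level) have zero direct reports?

7

The people in Walden Singh's organization with no one reporting to them are Maren Kowalski, Caleb Jansen, Wilder Zhou, Halima Leclerc, Elena Nguyen, Aditi Taylor, Katya Quinn. That is 7.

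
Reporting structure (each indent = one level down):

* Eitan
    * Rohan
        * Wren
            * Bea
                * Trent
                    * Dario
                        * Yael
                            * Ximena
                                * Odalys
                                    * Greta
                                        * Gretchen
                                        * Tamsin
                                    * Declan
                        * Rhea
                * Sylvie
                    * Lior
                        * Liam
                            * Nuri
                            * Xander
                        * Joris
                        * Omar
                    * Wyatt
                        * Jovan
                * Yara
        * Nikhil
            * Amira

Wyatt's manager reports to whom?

Bea

Wyatt reports to Sylvie, and Sylvie reports to Bea. So Wyatt's skip-level manager is Bea.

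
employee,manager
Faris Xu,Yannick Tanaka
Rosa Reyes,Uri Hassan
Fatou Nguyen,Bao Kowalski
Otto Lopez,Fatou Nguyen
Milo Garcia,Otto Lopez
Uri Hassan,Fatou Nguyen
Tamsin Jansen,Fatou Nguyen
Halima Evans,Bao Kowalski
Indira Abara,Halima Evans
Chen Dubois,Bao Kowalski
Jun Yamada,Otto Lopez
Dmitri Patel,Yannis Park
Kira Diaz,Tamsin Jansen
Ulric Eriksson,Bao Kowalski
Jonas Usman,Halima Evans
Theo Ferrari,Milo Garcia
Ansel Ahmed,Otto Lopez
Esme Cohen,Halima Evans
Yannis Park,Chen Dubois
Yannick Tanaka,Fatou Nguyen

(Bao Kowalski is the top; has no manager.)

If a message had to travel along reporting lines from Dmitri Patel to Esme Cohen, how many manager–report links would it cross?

Dmitri Patel is 3 levels below Bao Kowalski, and Esme Cohen is 2 levels below Bao Kowalski (their lowest common manager). The shortest path runs up from Dmitri Patel to Bao Kowalski and back down to Esme Cohen: 3 + 2 = 5 links.

5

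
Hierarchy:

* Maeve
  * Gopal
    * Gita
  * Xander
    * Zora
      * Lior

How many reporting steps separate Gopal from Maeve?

1

Chain from Gopal up to Maeve: Gopal → Maeve. That is 1 step up, so Gopal is 1 level below Maeve.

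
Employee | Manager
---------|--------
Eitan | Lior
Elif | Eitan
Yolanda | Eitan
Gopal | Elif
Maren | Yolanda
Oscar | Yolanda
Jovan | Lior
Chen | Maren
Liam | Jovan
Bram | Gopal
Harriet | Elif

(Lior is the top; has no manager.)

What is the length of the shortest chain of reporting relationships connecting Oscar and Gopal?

Oscar is 2 levels below Eitan, and Gopal is 2 levels below Eitan (their lowest common manager). The shortest path runs up from Oscar to Eitan and back down to Gopal: 2 + 2 = 4 links.

4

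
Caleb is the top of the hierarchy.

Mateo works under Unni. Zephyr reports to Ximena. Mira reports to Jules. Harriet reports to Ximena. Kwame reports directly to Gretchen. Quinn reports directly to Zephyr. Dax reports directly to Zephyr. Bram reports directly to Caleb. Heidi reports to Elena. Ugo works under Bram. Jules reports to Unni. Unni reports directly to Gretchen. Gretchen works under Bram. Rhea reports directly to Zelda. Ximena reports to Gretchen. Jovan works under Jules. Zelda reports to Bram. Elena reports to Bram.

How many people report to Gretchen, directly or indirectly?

Gretchen directly manages Unni, Ximena, Kwame. Under Unni: Jules, Mira, Jovan, Mateo (4). Under Ximena: Harriet, Zephyr, Dax, Quinn (4). Kwame has no reports. So Gretchen's organization is 3 direct reports plus everyone under them: 5 + 5 + 1 = 11.

11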